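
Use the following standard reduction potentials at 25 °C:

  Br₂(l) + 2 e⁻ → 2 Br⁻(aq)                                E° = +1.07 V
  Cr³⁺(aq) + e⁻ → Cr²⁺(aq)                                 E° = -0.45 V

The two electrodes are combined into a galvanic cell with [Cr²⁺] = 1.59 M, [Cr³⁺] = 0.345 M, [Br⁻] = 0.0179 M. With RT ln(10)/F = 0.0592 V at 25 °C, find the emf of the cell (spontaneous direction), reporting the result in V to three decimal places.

Br₂/Br⁻ is the cathode (higher E°), Cr³⁺/Cr²⁺ the anode: E°cell = +1.07 − (-0.45) = +1.52 V, n = 2.
Overall: Br₂(l) + 2 Cr²⁺(aq) → 2 Br⁻(aq) + 2 Cr³⁺(aq)
Q = [Br⁻]^2·[Cr³⁺]^2 / ([Cr²⁺]^2); log Q = -4.821.
E = E° − (0.0592/n) log Q = +1.52 − (0.0592/2)(-4.821) = +1.663 V.

+1.663 V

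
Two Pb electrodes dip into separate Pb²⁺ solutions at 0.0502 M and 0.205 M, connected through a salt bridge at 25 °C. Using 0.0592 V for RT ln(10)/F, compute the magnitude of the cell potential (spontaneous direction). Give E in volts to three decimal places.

+0.018 V

For a concentration cell E°cell = 0. The 0.205 M side is the cathode (reduction is favoured where [Pb²⁺] is higher).
With n = 2, E = −(0.0592/2) log([Pb²⁺]ₐₙ/[Pb²⁺]꜀ₐₜ) = −(0.0592/2) log(0.0502/0.205) = −(0.0592/2)(-0.611) = +0.018 V.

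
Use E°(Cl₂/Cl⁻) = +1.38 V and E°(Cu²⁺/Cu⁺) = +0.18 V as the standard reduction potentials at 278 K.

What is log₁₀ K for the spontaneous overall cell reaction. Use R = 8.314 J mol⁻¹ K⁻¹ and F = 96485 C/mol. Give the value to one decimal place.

Cathode: Cl₂/Cl⁻; anode: Cu²⁺/Cu⁺. E°cell = (+1.38) − (+0.18) = +1.20 V, with n = 2.
ΔG° = −nFE° = −RT ln K, so ln K = nFE°/(RT) = (2)(96485)(+1.20) / ((8.314)(278)) = 100.188.
log₁₀ K = 100.188 / ln 10 = 43.5.

43.5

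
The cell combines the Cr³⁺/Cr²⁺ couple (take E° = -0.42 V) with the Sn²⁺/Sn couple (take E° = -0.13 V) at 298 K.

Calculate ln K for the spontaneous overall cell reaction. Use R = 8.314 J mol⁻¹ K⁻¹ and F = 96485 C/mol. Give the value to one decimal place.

Cathode: Sn²⁺/Sn; anode: Cr³⁺/Cr²⁺. E°cell = (-0.13) − (-0.42) = +0.29 V, with n = 2.
ΔG° = −nFE° = −RT ln K, so ln K = nFE°/(RT) = (2)(96485)(+0.29) / ((8.314)(298)) = 22.587.

22.6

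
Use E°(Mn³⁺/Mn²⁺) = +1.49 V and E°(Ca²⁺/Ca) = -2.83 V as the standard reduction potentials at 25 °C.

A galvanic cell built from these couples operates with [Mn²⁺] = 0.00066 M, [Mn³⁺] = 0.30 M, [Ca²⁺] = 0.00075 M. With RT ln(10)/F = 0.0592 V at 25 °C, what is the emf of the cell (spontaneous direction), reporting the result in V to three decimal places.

+4.570 V

Mn³⁺/Mn²⁺ is the cathode (higher E°), Ca²⁺/Ca the anode: E°cell = +1.49 − (-2.83) = +4.32 V, n = 2.
Overall: 2 Mn³⁺(aq) + Ca(s) → 2 Mn²⁺(aq) + Ca²⁺(aq)
Q = [Mn²⁺]^2·[Ca²⁺] / ([Mn³⁺]^2); log Q = -8.440.
E = E° − (0.0592/n) log Q = +4.32 − (0.0592/2)(-8.440) = +4.570 V.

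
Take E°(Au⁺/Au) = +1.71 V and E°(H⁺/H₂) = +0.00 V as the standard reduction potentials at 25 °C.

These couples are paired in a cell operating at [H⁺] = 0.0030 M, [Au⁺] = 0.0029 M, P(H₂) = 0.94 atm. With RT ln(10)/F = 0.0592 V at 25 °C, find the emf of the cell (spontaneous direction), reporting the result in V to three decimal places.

+1.708 V

Au⁺/Au is the cathode (higher E°), H⁺/H₂ the anode: E°cell = +1.71 − (+0.00) = +1.71 V, n = 2.
Overall: 2 Au⁺(aq) + H₂(g) → 2 Au(s) + 2 H⁺(aq)
Q = [H⁺]^2 / ([Au⁺]^2·P(H₂)); log Q = 0.056.
E = E° − (0.0592/n) log Q = +1.71 − (0.0592/2)(0.056) = +1.708 V.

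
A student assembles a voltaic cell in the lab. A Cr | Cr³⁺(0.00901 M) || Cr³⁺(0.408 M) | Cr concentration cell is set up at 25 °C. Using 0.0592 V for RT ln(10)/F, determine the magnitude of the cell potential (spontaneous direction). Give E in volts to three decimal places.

For a concentration cell E°cell = 0. The 0.408 M side is the cathode (reduction is favoured where [Cr³⁺] is higher).
With n = 3, E = −(0.0592/3) log([Cr³⁺]ₐₙ/[Cr³⁺]꜀ₐₜ) = −(0.0592/3) log(0.00901/0.408) = −(0.0592/3)(-1.656) = +0.033 V.

+0.033 V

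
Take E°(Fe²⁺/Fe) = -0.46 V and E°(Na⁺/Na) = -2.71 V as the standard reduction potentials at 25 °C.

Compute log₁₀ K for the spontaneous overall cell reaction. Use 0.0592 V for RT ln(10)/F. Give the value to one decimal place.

76.0

Cathode: Fe²⁺/Fe; anode: Na⁺/Na. E°cell = +2.25 V, n = 2.
log K = nE°cell / 0.0592 = (2)(+2.25) / 0.0592 = 76.0.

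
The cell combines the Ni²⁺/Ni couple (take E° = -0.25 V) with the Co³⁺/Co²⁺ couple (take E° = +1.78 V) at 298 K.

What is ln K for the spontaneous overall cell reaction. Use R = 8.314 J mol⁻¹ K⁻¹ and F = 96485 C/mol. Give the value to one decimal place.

158.1

Cathode: Co³⁺/Co²⁺; anode: Ni²⁺/Ni. E°cell = (+1.78) − (-0.25) = +2.03 V, with n = 2.
ΔG° = −nFE° = −RT ln K, so ln K = nFE°/(RT) = (2)(96485)(+2.03) / ((8.314)(298)) = 158.110.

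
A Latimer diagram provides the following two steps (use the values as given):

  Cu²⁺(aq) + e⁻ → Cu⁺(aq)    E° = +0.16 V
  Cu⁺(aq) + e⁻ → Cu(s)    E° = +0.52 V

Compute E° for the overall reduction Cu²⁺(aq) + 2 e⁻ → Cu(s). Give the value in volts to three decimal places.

+0.340 V

Adding the free-energy changes (−nFE°) of the two steps gives −n₃FE°₃ = −n₁FE°₁ − n₂FE°₂.
E°₃ = (1×+0.16 + 1×+0.52) / 2 = (+0.680) / 2 = +0.340 V.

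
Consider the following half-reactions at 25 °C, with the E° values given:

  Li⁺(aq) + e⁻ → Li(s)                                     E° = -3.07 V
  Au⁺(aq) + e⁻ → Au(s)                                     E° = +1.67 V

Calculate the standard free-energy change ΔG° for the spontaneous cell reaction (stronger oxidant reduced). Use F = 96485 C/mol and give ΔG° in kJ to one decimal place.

-457.3 kJ

Au⁺/Au (E° = +1.67 V) is the cathode; Li⁺/Li (E° = -3.07 V) is the anode, so E°cell = +4.74 V.
Balancing electrons gives n = 1 (lcm of 1 and 1).
ΔG° = −nFE° = −(1)(96485)(+4.74) = -457,339 J = -457.3 kJ.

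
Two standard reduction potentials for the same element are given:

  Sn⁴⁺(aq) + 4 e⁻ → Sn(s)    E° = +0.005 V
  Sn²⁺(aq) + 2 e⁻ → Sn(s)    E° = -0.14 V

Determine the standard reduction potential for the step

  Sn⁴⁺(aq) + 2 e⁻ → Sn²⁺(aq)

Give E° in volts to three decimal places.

Sequential free energies add, so n₃E°₃ = n₁E°₁ + n₂E°₂.
With n₃ = 4, and the known step contributing 2×(-0.14) V, the unknown satisfies 2·E° = 4×(+0.005) − 2×(-0.14) = +0.300.
E° = +0.300 / 2 = +0.150 V.

+0.150 V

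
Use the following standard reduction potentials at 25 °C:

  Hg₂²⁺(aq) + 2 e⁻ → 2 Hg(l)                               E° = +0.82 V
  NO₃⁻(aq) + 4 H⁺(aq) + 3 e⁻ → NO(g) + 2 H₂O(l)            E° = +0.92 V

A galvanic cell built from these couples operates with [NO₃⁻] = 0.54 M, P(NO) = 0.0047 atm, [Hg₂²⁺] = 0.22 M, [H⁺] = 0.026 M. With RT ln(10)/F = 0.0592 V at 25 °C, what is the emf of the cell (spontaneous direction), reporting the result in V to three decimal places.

NO₃⁻/NO is the cathode (higher E°), Hg₂²⁺/Hg the anode: E°cell = +0.92 − (+0.82) = +0.10 V, n = 6.
Overall: 2 NO₃⁻(aq) + 8 H⁺(aq) + 6 Hg(l) → 2 NO(g) + 4 H₂O(l) + 3 Hg₂²⁺(aq)
Q = P(NO)^2·[Hg₂²⁺]^3 / ([NO₃⁻]^2·[H⁺]^8); log Q = 6.587.
E = E° − (0.0592/n) log Q = +0.10 − (0.0592/6)(6.587) = +0.035 V.

+0.035 V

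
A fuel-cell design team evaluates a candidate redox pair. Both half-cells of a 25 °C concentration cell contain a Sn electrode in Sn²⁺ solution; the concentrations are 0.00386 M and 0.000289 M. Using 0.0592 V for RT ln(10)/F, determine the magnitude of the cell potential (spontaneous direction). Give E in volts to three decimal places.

For a concentration cell E°cell = 0. The 0.00386 M side is the cathode (reduction is favoured where [Sn²⁺] is higher).
With n = 2, E = −(0.0592/2) log([Sn²⁺]ₐₙ/[Sn²⁺]꜀ₐₜ) = −(0.0592/2) log(0.000289/0.00386) = −(0.0592/2)(-1.126) = +0.033 V.

+0.033 V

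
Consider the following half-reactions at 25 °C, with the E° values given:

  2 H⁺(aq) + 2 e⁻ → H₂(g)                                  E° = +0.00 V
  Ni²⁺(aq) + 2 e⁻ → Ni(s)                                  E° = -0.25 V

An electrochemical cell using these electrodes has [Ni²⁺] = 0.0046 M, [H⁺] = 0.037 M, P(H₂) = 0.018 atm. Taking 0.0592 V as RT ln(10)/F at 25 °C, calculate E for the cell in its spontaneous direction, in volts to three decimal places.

H⁺/H₂ is the cathode (higher E°), Ni²⁺/Ni the anode: E°cell = +0.00 − (-0.25) = +0.25 V, n = 2.
Overall: 2 H⁺(aq) + Ni(s) → H₂(g) + Ni²⁺(aq)
Q = P(H₂)·[Ni²⁺] / ([H⁺]^2); log Q = -1.218.
E = E° − (0.0592/n) log Q = +0.25 − (0.0592/2)(-1.218) = +0.286 V.

+0.286 V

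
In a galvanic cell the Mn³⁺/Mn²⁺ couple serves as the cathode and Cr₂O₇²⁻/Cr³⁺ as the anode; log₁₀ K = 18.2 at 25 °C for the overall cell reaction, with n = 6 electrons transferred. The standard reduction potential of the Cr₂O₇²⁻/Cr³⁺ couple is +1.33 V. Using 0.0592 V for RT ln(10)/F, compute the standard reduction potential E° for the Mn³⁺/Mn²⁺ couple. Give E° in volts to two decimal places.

+1.51 V

E°cell = (0.0592/n)·log K = (0.0592/6)(18.2) = +0.180 V.
Since Mn³⁺/Mn²⁺ is the cathode and Cr₂O₇²⁻/Cr³⁺ the anode, E°cell = E°(Mn³⁺/Mn²⁺) − E°(Cr₂O₇²⁻/Cr³⁺).
So E°(Mn³⁺/Mn²⁺) = E°cell + E°(Cr₂O₇²⁻/Cr³⁺) = +0.180 + (+1.33) = +1.51 V.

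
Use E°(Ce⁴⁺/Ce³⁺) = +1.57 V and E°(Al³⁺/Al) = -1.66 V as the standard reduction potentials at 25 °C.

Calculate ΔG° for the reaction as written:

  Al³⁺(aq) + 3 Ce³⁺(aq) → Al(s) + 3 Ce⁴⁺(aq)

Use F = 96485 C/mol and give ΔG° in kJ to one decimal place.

As written, Al³⁺/Al is reduced (cathode) and Ce⁴⁺/Ce³⁺ is oxidised (anode), so E°cell = (-1.66) − (+1.57) = -3.23 V.
Balancing electrons gives n = 3.
ΔG° = −nFE° = −(3)(96485)(-3.23) = 934,940 J = +934.9 kJ.

+934.9 kJ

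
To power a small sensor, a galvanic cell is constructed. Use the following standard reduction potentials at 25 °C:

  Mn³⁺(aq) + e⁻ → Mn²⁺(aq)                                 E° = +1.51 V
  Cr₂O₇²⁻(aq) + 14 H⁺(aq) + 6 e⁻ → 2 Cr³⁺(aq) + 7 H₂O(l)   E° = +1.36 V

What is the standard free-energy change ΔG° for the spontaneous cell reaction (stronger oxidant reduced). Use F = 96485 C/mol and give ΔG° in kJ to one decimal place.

Mn³⁺/Mn²⁺ (E° = +1.51 V) is the cathode; Cr₂O₇²⁻/Cr³⁺ (E° = +1.36 V) is the anode, so E°cell = +0.15 V.
Balancing electrons gives n = 6 (lcm of 1 and 6).
ΔG° = −nFE° = −(6)(96485)(+0.15) = -86,836 J = -86.8 kJ.

-86.8 kJ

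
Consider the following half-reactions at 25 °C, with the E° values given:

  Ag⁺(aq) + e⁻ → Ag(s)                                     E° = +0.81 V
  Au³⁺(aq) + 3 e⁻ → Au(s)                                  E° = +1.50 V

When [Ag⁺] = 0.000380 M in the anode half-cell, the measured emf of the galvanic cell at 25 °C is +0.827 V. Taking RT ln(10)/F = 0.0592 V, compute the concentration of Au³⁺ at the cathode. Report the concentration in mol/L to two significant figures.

Au³⁺/Au is the cathode, Ag⁺/Ag the anode: E°cell = +0.69 V, n = 3.
Overall reaction: Au³⁺(aq) + 3 Ag(s) → Au(s) + 3 Ag⁺(aq); Q = [Ag⁺]^3/[Au³⁺]^1.
From E = E° − (0.0592/n) log Q: log Q = (E° − E)·n/0.0592 = (+0.69 − (+0.827))·3/0.0592 = -6.9426.
So 1·log[Au³⁺] = 3·log(0.00038) − log Q = -10.2606 − (-6.9426) = -3.3180; [Au³⁺] = 10^(-3.3180) ≈ 0.00048 M.

0.00048 M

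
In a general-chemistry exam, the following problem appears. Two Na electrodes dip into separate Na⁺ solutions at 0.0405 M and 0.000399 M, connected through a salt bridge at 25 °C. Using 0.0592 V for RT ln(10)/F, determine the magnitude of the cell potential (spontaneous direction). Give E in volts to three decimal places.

+0.119 V

For a concentration cell E°cell = 0. The 0.0405 M side is the cathode (reduction is favoured where [Na⁺] is higher).
With n = 1, E = −(0.0592/1) log([Na⁺]ₐₙ/[Na⁺]꜀ₐₜ) = −(0.0592/1) log(0.000399/0.0405) = −(0.0592/1)(-2.006) = +0.119 V.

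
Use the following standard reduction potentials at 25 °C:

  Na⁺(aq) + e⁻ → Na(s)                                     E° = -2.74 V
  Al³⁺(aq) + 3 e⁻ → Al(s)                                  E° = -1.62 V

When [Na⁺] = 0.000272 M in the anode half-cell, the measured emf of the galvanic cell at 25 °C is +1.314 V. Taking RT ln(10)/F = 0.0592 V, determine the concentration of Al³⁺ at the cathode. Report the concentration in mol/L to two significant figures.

0.14 M

Al³⁺/Al is the cathode, Na⁺/Na the anode: E°cell = +1.12 V, n = 3.
Overall reaction: Al³⁺(aq) + 3 Na(s) → Al(s) + 3 Na⁺(aq); Q = [Na⁺]^3/[Al³⁺]^1.
From E = E° − (0.0592/n) log Q: log Q = (E° − E)·n/0.0592 = (+1.12 − (+1.314))·3/0.0592 = -9.8311.
So 1·log[Al³⁺] = 3·log(0.000272) − log Q = -10.6963 − (-9.8311) = -0.8652; [Al³⁺] = 10^(-0.8652) ≈ 0.14 M.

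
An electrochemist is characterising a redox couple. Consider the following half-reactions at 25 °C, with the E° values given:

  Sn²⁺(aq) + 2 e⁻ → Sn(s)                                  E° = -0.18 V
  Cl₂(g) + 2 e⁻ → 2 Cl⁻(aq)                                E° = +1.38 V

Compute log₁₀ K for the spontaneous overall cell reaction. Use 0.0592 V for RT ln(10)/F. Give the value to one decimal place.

52.7

Cathode: Cl₂/Cl⁻; anode: Sn²⁺/Sn. E°cell = +1.56 V, n = 2.
log K = nE°cell / 0.0592 = (2)(+1.56) / 0.0592 = 52.7.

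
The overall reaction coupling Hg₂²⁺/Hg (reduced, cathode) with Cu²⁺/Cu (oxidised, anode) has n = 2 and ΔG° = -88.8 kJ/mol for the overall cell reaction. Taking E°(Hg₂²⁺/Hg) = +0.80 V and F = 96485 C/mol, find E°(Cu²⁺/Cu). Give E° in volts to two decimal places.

E°cell = −ΔG°/(nF) = −(-88.8×10³)/((2)(96485)) = +0.460 V.
Since Hg₂²⁺/Hg is the cathode and Cu²⁺/Cu the anode, E°cell = E°(Hg₂²⁺/Hg) − E°(Cu²⁺/Cu).
So E°(Cu²⁺/Cu) = E°(Hg₂²⁺/Hg) − E°cell = (+0.80) − (+0.460) = +0.34 V.

+0.34 V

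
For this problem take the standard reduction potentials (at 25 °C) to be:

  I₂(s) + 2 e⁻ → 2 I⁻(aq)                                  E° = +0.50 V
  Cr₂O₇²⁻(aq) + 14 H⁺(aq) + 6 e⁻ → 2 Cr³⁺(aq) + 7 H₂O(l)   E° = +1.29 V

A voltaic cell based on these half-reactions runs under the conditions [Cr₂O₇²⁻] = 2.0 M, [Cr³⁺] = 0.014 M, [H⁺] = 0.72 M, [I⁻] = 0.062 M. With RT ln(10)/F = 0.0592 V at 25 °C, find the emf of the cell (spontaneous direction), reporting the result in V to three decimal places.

Cr₂O₇²⁻/Cr³⁺ is the cathode (higher E°), I₂/I⁻ the anode: E°cell = +1.29 − (+0.50) = +0.79 V, n = 6.
Overall: Cr₂O₇²⁻(aq) + 14 H⁺(aq) + 6 I⁻(aq) → 2 Cr³⁺(aq) + 7 H₂O(l) + 3 I₂(s)
Q = [Cr³⁺]^2 / ([Cr₂O₇²⁻]·[H⁺]^14·[I⁻]^6); log Q = 5.234.
E = E° − (0.0592/n) log Q = +0.79 − (0.0592/6)(5.234) = +0.738 V.

+0.738 V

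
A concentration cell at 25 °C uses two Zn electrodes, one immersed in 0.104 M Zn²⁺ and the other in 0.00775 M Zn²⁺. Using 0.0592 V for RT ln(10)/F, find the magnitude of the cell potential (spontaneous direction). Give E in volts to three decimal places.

+0.033 V

For a concentration cell E°cell = 0. The 0.104 M side is the cathode (reduction is favoured where [Zn²⁺] is higher).
With n = 2, E = −(0.0592/2) log([Zn²⁺]ₐₙ/[Zn²⁺]꜀ₐₜ) = −(0.0592/2) log(0.00775/0.104) = −(0.0592/2)(-1.128) = +0.033 V.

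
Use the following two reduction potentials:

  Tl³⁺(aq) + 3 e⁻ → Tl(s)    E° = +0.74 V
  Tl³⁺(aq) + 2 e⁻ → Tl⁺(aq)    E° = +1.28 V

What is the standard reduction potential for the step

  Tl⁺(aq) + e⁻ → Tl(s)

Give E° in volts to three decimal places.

-0.340 V

Sequential free energies add, so n₃E°₃ = n₁E°₁ + n₂E°₂.
With n₃ = 3, and the known step contributing 2×(+1.28) V, the unknown satisfies 1·E° = 3×(+0.74) − 2×(+1.28) = -0.340.
E° = -0.340 / 1 = -0.340 V.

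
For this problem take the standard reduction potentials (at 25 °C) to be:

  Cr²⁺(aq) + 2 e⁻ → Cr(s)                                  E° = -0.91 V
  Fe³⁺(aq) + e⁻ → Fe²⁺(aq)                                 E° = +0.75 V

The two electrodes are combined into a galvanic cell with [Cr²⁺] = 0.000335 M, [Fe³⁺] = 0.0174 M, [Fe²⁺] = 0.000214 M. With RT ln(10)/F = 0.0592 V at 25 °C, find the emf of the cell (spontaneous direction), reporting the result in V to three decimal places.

Fe³⁺/Fe²⁺ is the cathode (higher E°), Cr²⁺/Cr the anode: E°cell = +0.75 − (-0.91) = +1.66 V, n = 2.
Overall: 2 Fe³⁺(aq) + Cr(s) → 2 Fe²⁺(aq) + Cr²⁺(aq)
Q = [Fe²⁺]^2·[Cr²⁺] / ([Fe³⁺]^2); log Q = -7.295.
E = E° − (0.0592/n) log Q = +1.66 − (0.0592/2)(-7.295) = +1.876 V.

+1.876 V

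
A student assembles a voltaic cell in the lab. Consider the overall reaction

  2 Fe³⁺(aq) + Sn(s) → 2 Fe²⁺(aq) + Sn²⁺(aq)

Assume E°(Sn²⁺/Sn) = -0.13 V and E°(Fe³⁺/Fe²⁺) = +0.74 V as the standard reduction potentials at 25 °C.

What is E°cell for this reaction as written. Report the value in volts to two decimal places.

The Fe³⁺/Fe²⁺ couple has the higher reduction potential, so it is the cathode; Sn²⁺/Sn is oxidised at the anode.
E°cell = E°(cathode) − E°(anode) = (+0.74) − (-0.13) = +0.87 V.

+0.87 V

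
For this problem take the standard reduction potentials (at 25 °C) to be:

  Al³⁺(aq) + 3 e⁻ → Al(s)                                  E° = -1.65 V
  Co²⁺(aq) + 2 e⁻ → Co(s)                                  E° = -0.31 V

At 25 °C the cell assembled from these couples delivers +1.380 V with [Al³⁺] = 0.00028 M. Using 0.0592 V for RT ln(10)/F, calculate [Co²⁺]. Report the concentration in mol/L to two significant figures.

Co²⁺/Co is the cathode, Al³⁺/Al the anode: E°cell = +1.34 V, n = 6.
Overall reaction: 3 Co²⁺(aq) + 2 Al(s) → 3 Co(s) + 2 Al³⁺(aq); Q = [Al³⁺]^2/[Co²⁺]^3.
From E = E° − (0.0592/n) log Q: log Q = (E° − E)·n/0.0592 = (+1.34 − (+1.380))·6/0.0592 = -4.0541.
So 3·log[Co²⁺] = 2·log(0.00028) − log Q = -7.1057 − (-4.0541) = -3.0516; log[Co²⁺] = -3.0516 / 3 = -1.0172; [Co²⁺] = 10^(-1.0172) ≈ 0.096 M.

0.096 M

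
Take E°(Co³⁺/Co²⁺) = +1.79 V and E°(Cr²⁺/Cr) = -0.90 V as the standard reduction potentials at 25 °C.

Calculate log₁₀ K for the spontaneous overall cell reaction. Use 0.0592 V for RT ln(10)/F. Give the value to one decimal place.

Cathode: Co³⁺/Co²⁺; anode: Cr²⁺/Cr. E°cell = +2.69 V, n = 2.
log K = nE°cell / 0.0592 = (2)(+2.69) / 0.0592 = 90.9.

90.9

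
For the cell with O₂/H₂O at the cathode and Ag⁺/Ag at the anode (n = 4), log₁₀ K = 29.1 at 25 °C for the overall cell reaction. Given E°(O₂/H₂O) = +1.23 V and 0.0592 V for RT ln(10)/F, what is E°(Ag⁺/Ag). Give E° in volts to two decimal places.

E°cell = (0.0592/n)·log K = (0.0592/4)(29.1) = +0.431 V.
Since O₂/H₂O is the cathode and Ag⁺/Ag the anode, E°cell = E°(O₂/H₂O) − E°(Ag⁺/Ag).
So E°(Ag⁺/Ag) = E°(O₂/H₂O) − E°cell = (+1.23) − (+0.431) = +0.80 V.

+0.80 V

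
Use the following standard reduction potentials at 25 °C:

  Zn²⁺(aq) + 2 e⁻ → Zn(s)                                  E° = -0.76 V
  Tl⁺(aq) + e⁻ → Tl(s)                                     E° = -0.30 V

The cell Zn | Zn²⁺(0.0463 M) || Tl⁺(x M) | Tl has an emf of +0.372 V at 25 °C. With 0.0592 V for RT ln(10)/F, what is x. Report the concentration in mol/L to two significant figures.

0.0070 M

Tl⁺/Tl is the cathode, Zn²⁺/Zn the anode: E°cell = +0.46 V, n = 2.
Overall reaction: 2 Tl⁺(aq) + Zn(s) → 2 Tl(s) + Zn²⁺(aq); Q = [Zn²⁺]^1/[Tl⁺]^2.
From E = E° − (0.0592/n) log Q: log Q = (E° − E)·n/0.0592 = (+0.46 − (+0.372))·2/0.0592 = 2.9730.
So 2·log[Tl⁺] = 1·log(0.0463) − log Q = -1.3344 − (2.9730) = -4.3074; log[Tl⁺] = -4.3074 / 2 = -2.1537; [Tl⁺] = 10^(-2.1537) ≈ 0.0070 M.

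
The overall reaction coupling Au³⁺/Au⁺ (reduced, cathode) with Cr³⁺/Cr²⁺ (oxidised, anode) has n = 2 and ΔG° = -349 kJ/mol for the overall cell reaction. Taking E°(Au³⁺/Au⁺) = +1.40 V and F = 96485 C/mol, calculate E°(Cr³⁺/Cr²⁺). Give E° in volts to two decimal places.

-0.41 V

E°cell = −ΔG°/(nF) = −(-349×10³)/((2)(96485)) = +1.809 V.
Since Au³⁺/Au⁺ is the cathode and Cr³⁺/Cr²⁺ the anode, E°cell = E°(Au³⁺/Au⁺) − E°(Cr³⁺/Cr²⁺).
So E°(Cr³⁺/Cr²⁺) = E°(Au³⁺/Au⁺) − E°cell = (+1.40) − (+1.809) = -0.41 V.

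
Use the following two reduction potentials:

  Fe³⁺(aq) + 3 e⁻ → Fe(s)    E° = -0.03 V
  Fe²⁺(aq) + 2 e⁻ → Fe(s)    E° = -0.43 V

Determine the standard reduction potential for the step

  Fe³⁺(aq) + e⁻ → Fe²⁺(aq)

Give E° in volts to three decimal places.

+0.770 V

Sequential free energies add, so n₃E°₃ = n₁E°₁ + n₂E°₂.
With n₃ = 3, and the known step contributing 2×(-0.43) V, the unknown satisfies 1·E° = 3×(-0.03) − 2×(-0.43) = +0.770.
E° = +0.770 / 1 = +0.770 V.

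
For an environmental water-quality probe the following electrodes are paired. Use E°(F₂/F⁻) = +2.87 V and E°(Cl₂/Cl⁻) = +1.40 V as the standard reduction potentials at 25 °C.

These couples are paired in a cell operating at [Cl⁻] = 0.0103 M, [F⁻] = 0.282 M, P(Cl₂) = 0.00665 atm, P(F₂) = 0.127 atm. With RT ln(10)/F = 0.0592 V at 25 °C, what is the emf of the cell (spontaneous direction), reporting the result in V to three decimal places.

+1.423 V

F₂/F⁻ is the cathode (higher E°), Cl₂/Cl⁻ the anode: E°cell = +2.87 − (+1.40) = +1.47 V, n = 2.
Overall: F₂(g) + 2 Cl⁻(aq) → 2 F⁻(aq) + Cl₂(g)
Q = [F⁻]^2·P(Cl₂) / (P(F₂)·[Cl⁻]^2); log Q = 1.594.
E = E° − (0.0592/n) log Q = +1.47 − (0.0592/2)(1.594) = +1.423 V.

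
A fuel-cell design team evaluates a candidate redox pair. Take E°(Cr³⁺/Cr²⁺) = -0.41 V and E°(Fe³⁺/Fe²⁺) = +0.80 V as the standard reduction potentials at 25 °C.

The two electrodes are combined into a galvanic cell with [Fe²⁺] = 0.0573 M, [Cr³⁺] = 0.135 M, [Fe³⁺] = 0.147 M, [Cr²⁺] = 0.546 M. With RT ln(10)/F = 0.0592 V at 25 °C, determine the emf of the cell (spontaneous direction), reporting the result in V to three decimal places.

+1.270 V

Fe³⁺/Fe²⁺ is the cathode (higher E°), Cr³⁺/Cr²⁺ the anode: E°cell = +0.80 − (-0.41) = +1.21 V, n = 1.
Overall: Fe³⁺(aq) + Cr²⁺(aq) → Fe²⁺(aq) + Cr³⁺(aq)
Q = [Fe²⁺]·[Cr³⁺] / ([Fe³⁺]·[Cr²⁺]); log Q = -1.016.
E = E° − (0.0592/n) log Q = +1.21 − (0.0592/1)(-1.016) = +1.270 V.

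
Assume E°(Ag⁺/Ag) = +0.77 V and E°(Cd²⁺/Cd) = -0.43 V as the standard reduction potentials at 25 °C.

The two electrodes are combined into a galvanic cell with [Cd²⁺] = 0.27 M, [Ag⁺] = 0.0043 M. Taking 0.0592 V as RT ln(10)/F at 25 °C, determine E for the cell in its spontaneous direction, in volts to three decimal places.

Ag⁺/Ag is the cathode (higher E°), Cd²⁺/Cd the anode: E°cell = +0.77 − (-0.43) = +1.20 V, n = 2.
Overall: 2 Ag⁺(aq) + Cd(s) → 2 Ag(s) + Cd²⁺(aq)
Q = [Cd²⁺] / ([Ag⁺]^2); log Q = 4.164.
E = E° − (0.0592/n) log Q = +1.20 − (0.0592/2)(4.164) = +1.077 V.

+1.077 V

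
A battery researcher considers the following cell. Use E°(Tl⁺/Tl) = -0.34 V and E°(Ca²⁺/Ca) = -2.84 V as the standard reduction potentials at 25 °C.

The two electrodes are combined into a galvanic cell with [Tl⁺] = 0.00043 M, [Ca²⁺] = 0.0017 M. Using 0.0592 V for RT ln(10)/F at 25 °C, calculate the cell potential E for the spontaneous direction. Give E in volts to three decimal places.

Tl⁺/Tl is the cathode (higher E°), Ca²⁺/Ca the anode: E°cell = -0.34 − (-2.84) = +2.50 V, n = 2.
Overall: 2 Tl⁺(aq) + Ca(s) → 2 Tl(s) + Ca²⁺(aq)
Q = [Ca²⁺] / ([Tl⁺]^2); log Q = 3.964.
E = E° − (0.0592/n) log Q = +2.50 − (0.0592/2)(3.964) = +2.383 V.

+2.383 V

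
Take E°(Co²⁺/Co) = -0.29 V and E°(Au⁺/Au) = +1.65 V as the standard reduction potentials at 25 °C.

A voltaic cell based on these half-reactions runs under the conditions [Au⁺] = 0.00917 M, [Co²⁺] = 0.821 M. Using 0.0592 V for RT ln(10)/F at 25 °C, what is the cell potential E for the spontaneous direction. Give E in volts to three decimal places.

Au⁺/Au is the cathode (higher E°), Co²⁺/Co the anode: E°cell = +1.65 − (-0.29) = +1.94 V, n = 2.
Overall: 2 Au⁺(aq) + Co(s) → 2 Au(s) + Co²⁺(aq)
Q = [Co²⁺] / ([Au⁺]^2); log Q = 3.990.
E = E° − (0.0592/n) log Q = +1.94 − (0.0592/2)(3.990) = +1.822 V.

+1.822 V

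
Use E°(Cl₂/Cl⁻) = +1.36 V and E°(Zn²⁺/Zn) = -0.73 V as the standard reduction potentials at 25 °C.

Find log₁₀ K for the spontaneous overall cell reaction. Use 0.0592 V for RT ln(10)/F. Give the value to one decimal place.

70.6

Cathode: Cl₂/Cl⁻; anode: Zn²⁺/Zn. E°cell = +2.09 V, n = 2.
log K = nE°cell / 0.0592 = (2)(+2.09) / 0.0592 = 70.6.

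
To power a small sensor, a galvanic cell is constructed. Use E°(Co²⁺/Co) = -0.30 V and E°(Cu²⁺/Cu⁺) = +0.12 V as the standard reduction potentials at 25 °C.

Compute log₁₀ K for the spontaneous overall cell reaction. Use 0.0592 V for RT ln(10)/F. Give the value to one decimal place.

14.2

Cathode: Cu²⁺/Cu⁺; anode: Co²⁺/Co. E°cell = +0.42 V, n = 2.
log K = nE°cell / 0.0592 = (2)(+0.42) / 0.0592 = 14.2.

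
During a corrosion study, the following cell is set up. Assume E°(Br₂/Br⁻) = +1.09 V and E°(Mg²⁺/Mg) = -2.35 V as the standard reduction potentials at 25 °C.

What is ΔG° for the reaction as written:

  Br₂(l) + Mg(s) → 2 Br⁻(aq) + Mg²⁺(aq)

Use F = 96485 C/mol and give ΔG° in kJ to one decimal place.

As written, Br₂/Br⁻ is reduced (cathode) and Mg²⁺/Mg is oxidised (anode), so E°cell = (+1.09) − (-2.35) = +3.44 V.
Balancing electrons gives n = 2.
ΔG° = −nFE° = −(2)(96485)(+3.44) = -663,817 J = -663.8 kJ.

-663.8 kJ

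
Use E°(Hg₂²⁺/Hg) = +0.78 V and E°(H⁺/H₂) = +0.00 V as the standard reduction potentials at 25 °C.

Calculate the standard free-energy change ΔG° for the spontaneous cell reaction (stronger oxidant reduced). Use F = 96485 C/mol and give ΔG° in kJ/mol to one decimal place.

-150.5 kJ/mol

Hg₂²⁺/Hg (E° = +0.78 V) is the cathode; H⁺/H₂ (E° = +0.00 V) is the anode, so E°cell = +0.78 V.
Balancing electrons gives n = 2 (lcm of 2 and 2).
ΔG° = −nFE° = −(2)(96485)(+0.78) = -150,517 J = -150.5 kJ/mol.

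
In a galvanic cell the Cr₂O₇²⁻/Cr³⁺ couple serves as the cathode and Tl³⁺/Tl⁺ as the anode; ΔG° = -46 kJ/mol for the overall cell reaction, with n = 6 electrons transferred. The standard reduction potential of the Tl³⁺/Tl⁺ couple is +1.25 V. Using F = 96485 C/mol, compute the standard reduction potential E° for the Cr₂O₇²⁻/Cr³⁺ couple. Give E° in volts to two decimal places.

E°cell = −ΔG°/(nF) = −(-46×10³)/((6)(96485)) = +0.079 V.
Since Cr₂O₇²⁻/Cr³⁺ is the cathode and Tl³⁺/Tl⁺ the anode, E°cell = E°(Cr₂O₇²⁻/Cr³⁺) − E°(Tl³⁺/Tl⁺).
So E°(Cr₂O₇²⁻/Cr³⁺) = E°cell + E°(Tl³⁺/Tl⁺) = +0.079 + (+1.25) = +1.33 V.

+1.33 V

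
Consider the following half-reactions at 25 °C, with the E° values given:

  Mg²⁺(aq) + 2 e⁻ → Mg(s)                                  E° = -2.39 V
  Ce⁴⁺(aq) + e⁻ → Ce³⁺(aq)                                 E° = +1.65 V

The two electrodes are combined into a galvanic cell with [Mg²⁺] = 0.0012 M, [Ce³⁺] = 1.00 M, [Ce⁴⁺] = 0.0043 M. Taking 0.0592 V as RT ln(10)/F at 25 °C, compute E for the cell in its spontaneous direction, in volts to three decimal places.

Ce⁴⁺/Ce³⁺ is the cathode (higher E°), Mg²⁺/Mg the anode: E°cell = +1.65 − (-2.39) = +4.04 V, n = 2.
Overall: 2 Ce⁴⁺(aq) + Mg(s) → 2 Ce³⁺(aq) + Mg²⁺(aq)
Q = [Ce³⁺]^2·[Mg²⁺] / ([Ce⁴⁺]^2); log Q = 1.812.
E = E° − (0.0592/n) log Q = +4.04 − (0.0592/2)(1.812) = +3.986 V.

+3.986 V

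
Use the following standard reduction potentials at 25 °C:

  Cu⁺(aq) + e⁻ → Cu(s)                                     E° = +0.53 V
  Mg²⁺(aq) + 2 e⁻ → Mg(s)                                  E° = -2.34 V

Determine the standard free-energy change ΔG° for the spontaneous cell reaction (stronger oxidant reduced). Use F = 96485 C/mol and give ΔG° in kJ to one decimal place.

Cu⁺/Cu (E° = +0.53 V) is the cathode; Mg²⁺/Mg (E° = -2.34 V) is the anode, so E°cell = +2.87 V.
Balancing electrons gives n = 2 (lcm of 1 and 2).
ΔG° = −nFE° = −(2)(96485)(+2.87) = -553,824 J = -553.8 kJ.

-553.8 kJ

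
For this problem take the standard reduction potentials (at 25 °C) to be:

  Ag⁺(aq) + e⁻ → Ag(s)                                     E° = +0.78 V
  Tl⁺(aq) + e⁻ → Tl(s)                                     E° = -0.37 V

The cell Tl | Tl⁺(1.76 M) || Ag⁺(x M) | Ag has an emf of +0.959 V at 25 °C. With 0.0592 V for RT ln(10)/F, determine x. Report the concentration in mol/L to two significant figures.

0.0010 M

Ag⁺/Ag is the cathode, Tl⁺/Tl the anode: E°cell = +1.15 V, n = 1.
Overall reaction: Ag⁺(aq) + Tl(s) → Ag(s) + Tl⁺(aq); Q = [Tl⁺]^1/[Ag⁺]^1.
From E = E° − (0.0592/n) log Q: log Q = (E° − E)·n/0.0592 = (+1.15 − (+0.959))·1/0.0592 = 3.2264.
So 1·log[Ag⁺] = 1·log(1.76) − log Q = 0.2455 − (3.2264) = -2.9809; [Ag⁺] = 10^(-2.9809) ≈ 0.0010 M.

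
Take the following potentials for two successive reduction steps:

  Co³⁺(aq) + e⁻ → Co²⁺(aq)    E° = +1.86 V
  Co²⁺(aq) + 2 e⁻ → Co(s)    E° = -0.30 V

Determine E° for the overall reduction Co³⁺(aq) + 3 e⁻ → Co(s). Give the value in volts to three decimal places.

+0.420 V

Standard free energies of sequential steps add: ΔG°₃ = ΔG°₁ + ΔG°₂, so n₃E°₃ = n₁E°₁ + n₂E°₂.
E°₃ = (1×+1.86 + 2×-0.30) / 3 = (+1.260) / 3 = +0.420 V.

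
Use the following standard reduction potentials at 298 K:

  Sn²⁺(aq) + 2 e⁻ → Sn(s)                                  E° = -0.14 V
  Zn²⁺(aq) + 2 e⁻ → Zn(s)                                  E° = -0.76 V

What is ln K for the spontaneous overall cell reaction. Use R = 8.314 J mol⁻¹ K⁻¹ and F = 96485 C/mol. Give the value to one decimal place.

48.3

Cathode: Sn²⁺/Sn; anode: Zn²⁺/Zn. E°cell = (-0.14) − (-0.76) = +0.62 V, with n = 2.
ΔG° = −nFE° = −RT ln K, so ln K = nFE°/(RT) = (2)(96485)(+0.62) / ((8.314)(298)) = 48.290.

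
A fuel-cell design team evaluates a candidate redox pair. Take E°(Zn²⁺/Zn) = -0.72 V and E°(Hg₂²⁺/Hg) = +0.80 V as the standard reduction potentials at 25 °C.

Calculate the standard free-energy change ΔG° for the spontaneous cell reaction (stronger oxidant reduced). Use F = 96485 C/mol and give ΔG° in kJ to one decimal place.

Hg₂²⁺/Hg (E° = +0.80 V) is the cathode; Zn²⁺/Zn (E° = -0.72 V) is the anode, so E°cell = +1.52 V.
Balancing electrons gives n = 2 (lcm of 2 and 2).
ΔG° = −nFE° = −(2)(96485)(+1.52) = -293,314 J = -293.3 kJ.

-293.3 kJ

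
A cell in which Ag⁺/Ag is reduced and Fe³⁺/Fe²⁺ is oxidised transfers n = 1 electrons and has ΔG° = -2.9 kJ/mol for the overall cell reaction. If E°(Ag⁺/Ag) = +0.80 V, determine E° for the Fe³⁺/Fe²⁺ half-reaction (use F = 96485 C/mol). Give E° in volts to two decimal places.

+0.77 V

E°cell = −ΔG°/(nF) = −(-2.9×10³)/((1)(96485)) = +0.030 V.
Since Ag⁺/Ag is the cathode and Fe³⁺/Fe²⁺ the anode, E°cell = E°(Ag⁺/Ag) − E°(Fe³⁺/Fe²⁺).
So E°(Fe³⁺/Fe²⁺) = E°(Ag⁺/Ag) − E°cell = (+0.80) − (+0.030) = +0.77 V.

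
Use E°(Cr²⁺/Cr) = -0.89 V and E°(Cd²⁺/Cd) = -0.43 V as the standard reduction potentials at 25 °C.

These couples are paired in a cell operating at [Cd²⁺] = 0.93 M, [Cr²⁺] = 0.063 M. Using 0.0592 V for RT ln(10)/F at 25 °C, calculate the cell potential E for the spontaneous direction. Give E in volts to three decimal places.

+0.495 V

Cd²⁺/Cd is the cathode (higher E°), Cr²⁺/Cr the anode: E°cell = -0.43 − (-0.89) = +0.46 V, n = 2.
Overall: Cd²⁺(aq) + Cr(s) → Cd(s) + Cr²⁺(aq)
Q = [Cr²⁺] / ([Cd²⁺]); log Q = -1.169.
E = E° − (0.0592/n) log Q = +0.46 − (0.0592/2)(-1.169) = +0.495 V.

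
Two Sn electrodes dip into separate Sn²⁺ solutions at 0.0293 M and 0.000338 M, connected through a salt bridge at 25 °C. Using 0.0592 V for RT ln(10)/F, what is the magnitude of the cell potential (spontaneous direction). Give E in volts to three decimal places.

For a concentration cell E°cell = 0. The 0.0293 M side is the cathode (reduction is favoured where [Sn²⁺] is higher).
With n = 2, E = −(0.0592/2) log([Sn²⁺]ₐₙ/[Sn²⁺]꜀ₐₜ) = −(0.0592/2) log(0.000338/0.0293) = −(0.0592/2)(-1.938) = +0.057 V.

+0.057 V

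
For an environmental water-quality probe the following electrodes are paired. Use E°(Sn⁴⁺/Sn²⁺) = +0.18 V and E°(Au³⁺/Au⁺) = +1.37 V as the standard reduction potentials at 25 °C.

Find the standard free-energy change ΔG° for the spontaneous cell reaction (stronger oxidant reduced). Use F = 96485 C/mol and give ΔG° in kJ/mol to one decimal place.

Au³⁺/Au⁺ (E° = +1.37 V) is the cathode; Sn⁴⁺/Sn²⁺ (E° = +0.18 V) is the anode, so E°cell = +1.19 V.
Balancing electrons gives n = 2 (lcm of 2 and 2).
ΔG° = −nFE° = −(2)(96485)(+1.19) = -229,634 J = -229.6 kJ/mol.

-229.6 kJ/mol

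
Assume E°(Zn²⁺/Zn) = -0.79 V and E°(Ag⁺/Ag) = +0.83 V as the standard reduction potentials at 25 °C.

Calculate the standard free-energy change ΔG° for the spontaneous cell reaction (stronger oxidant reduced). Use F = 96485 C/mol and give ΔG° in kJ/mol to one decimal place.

Ag⁺/Ag (E° = +0.83 V) is the cathode; Zn²⁺/Zn (E° = -0.79 V) is the anode, so E°cell = +1.62 V.
Balancing electrons gives n = 2 (lcm of 1 and 2).
ΔG° = −nFE° = −(2)(96485)(+1.62) = -312,611 J = -312.6 kJ/mol.

-312.6 kJ/mol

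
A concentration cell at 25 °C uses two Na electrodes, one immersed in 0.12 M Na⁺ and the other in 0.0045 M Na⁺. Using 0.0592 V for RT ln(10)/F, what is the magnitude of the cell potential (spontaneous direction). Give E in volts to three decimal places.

For a concentration cell E°cell = 0. The 0.12 M side is the cathode (reduction is favoured where [Na⁺] is higher).
With n = 1, E = −(0.0592/1) log([Na⁺]ₐₙ/[Na⁺]꜀ₐₜ) = −(0.0592/1) log(0.0045/0.12) = −(0.0592/1)(-1.426) = +0.084 V.

+0.084 V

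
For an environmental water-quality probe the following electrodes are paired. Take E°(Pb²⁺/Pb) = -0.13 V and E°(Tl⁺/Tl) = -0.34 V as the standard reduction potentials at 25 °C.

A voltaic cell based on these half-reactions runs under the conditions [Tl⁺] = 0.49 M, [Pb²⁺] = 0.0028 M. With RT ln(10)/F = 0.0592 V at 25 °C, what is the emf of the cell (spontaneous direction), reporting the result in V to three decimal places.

+0.153 V

Pb²⁺/Pb is the cathode (higher E°), Tl⁺/Tl the anode: E°cell = -0.13 − (-0.34) = +0.21 V, n = 2.
Overall: Pb²⁺(aq) + 2 Tl(s) → Pb(s) + 2 Tl⁺(aq)
Q = [Tl⁺]^2 / ([Pb²⁺]); log Q = 1.933.
E = E° − (0.0592/n) log Q = +0.21 − (0.0592/2)(1.933) = +0.153 V.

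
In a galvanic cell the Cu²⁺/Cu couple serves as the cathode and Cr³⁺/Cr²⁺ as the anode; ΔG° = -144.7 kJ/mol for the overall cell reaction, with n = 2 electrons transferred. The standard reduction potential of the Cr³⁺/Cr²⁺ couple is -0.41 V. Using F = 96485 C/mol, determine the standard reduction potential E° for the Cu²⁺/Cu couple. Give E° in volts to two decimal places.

+0.34 V

E°cell = −ΔG°/(nF) = −(-144.7×10³)/((2)(96485)) = +0.750 V.
Since Cu²⁺/Cu is the cathode and Cr³⁺/Cr²⁺ the anode, E°cell = E°(Cu²⁺/Cu) − E°(Cr³⁺/Cr²⁺).
So E°(Cu²⁺/Cu) = E°cell + E°(Cr³⁺/Cr²⁺) = +0.750 + (-0.41) = +0.34 V.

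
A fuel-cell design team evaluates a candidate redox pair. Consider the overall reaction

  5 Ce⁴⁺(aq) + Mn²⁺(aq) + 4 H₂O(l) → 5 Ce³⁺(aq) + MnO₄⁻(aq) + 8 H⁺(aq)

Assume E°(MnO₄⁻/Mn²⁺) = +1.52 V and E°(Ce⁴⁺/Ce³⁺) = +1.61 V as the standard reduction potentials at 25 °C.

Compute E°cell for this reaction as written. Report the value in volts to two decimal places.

The Ce⁴⁺/Ce³⁺ couple has the higher reduction potential, so it is the cathode; MnO₄⁻/Mn²⁺ is oxidised at the anode.
E°cell = E°(cathode) − E°(anode) = (+1.61) − (+1.52) = +0.09 V.
Since E°cell > 0, the reaction is spontaneous under standard conditions.

+0.09 V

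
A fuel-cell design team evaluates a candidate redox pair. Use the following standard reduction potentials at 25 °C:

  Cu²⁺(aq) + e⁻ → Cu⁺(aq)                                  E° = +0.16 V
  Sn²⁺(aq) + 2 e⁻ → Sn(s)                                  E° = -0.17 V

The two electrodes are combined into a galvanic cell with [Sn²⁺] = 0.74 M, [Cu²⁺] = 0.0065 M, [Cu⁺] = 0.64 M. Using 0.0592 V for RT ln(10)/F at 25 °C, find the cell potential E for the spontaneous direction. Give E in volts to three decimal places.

+0.216 V

Cu²⁺/Cu⁺ is the cathode (higher E°), Sn²⁺/Sn the anode: E°cell = +0.16 − (-0.17) = +0.33 V, n = 2.
Overall: 2 Cu²⁺(aq) + Sn(s) → 2 Cu⁺(aq) + Sn²⁺(aq)
Q = [Cu⁺]^2·[Sn²⁺] / ([Cu²⁺]^2); log Q = 3.856.
E = E° − (0.0592/n) log Q = +0.33 − (0.0592/2)(3.856) = +0.216 V.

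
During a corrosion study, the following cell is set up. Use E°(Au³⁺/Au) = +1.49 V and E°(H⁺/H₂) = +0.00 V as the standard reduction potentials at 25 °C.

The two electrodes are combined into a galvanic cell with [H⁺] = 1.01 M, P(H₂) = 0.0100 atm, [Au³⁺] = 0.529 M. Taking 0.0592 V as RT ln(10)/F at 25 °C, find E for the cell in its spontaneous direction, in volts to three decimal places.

Au³⁺/Au is the cathode (higher E°), H⁺/H₂ the anode: E°cell = +1.49 − (+0.00) = +1.49 V, n = 6.
Overall: 2 Au³⁺(aq) + 3 H₂(g) → 2 Au(s) + 6 H⁺(aq)
Q = [H⁺]^6 / ([Au³⁺]^2·P(H₂)^3); log Q = 6.579.
E = E° − (0.0592/n) log Q = +1.49 − (0.0592/6)(6.579) = +1.425 V.

+1.425 V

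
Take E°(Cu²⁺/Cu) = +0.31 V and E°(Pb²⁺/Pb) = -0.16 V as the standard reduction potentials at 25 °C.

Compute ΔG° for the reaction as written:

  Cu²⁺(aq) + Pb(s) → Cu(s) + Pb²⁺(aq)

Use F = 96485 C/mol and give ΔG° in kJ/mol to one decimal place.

-90.7 kJ/mol

As written, Cu²⁺/Cu is reduced (cathode) and Pb²⁺/Pb is oxidised (anode), so E°cell = (+0.31) − (-0.16) = +0.47 V.
Balancing electrons gives n = 2.
ΔG° = −nFE° = −(2)(96485)(+0.47) = -90,696 J = -90.7 kJ/mol.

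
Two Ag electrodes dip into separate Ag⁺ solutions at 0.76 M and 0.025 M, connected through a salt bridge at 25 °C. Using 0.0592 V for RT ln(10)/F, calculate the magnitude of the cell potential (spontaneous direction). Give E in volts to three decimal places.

For a concentration cell E°cell = 0. The 0.76 M side is the cathode (reduction is favoured where [Ag⁺] is higher).
With n = 1, E = −(0.0592/1) log([Ag⁺]ₐₙ/[Ag⁺]꜀ₐₜ) = −(0.0592/1) log(0.025/0.76) = −(0.0592/1)(-1.483) = +0.088 V.

+0.088 V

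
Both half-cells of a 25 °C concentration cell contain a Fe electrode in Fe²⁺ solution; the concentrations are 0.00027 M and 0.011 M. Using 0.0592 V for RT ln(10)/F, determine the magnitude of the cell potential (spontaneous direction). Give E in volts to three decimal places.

+0.048 V

For a concentration cell E°cell = 0. The 0.011 M side is the cathode (reduction is favoured where [Fe²⁺] is higher).
With n = 2, E = −(0.0592/2) log([Fe²⁺]ₐₙ/[Fe²⁺]꜀ₐₜ) = −(0.0592/2) log(0.00027/0.011) = −(0.0592/2)(-1.610) = +0.048 V.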